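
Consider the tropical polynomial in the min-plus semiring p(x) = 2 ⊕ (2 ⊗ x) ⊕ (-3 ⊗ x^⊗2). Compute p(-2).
p(-2) = -7

A tropical monomial a ⊗ x^⊗i evaluates to a + i · x. Evaluating each term at x = -2:
  Term 0 contributes 2 + 0 · -2 = 2
  Term 1 contributes 2 + 1 · -2 = 0
  Term 2 contributes -3 + 2 · -2 = -7
p(-2) = ⊕ of these = min[2, 0, -7] = -7.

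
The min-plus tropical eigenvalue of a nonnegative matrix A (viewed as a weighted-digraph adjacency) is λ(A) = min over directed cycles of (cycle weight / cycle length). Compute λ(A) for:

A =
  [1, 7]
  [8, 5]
λ(A) = 1

Enumerate directed cycles and compute their means (weight / length). Sample:
  cycle 0 → 0: weight = 1, length = 1, mean = 1/1 ≈ 1.000
  cycle 1 → 1: weight = 5, length = 1, mean = 5/1 ≈ 5.000
  cycle 0 → 1 → 0: weight = 15, length = 2, mean = 15/2 ≈ 7.500
  cycle 1 → 0 → 1: weight = 15, length = 2, mean = 15/2 ≈ 7.500
Minimum mean = 1.000, attained e.g. along the cycle 0 → 0 with weight 1 and length 1. So λ(A) = 1/1 = 1.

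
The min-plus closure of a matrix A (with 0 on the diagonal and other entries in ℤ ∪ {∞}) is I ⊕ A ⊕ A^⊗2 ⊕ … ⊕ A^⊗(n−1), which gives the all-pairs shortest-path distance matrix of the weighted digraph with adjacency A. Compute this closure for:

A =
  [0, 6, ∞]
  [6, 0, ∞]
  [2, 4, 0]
Closure =
  [0, 6, ∞]
  [6, 0, ∞]
  [2, 4, 0]

This is the Floyd-Warshall all-pairs shortest-path computation. For each intermediate vertex k = 0, 1, …, 2, update dist[i][j] ← min(dist[i][j], dist[i][k] + dist[k][j]). The final matrix gives, for each (i, j), the minimum total weight of any directed path from i to j (possibly empty when i = j).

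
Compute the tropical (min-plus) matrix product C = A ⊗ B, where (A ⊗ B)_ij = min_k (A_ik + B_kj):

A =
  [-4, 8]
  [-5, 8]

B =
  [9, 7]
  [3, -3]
A ⊗ B =
  [5, 3]
  [4, 2]

Apply the min-plus product entry-by-entry:
  C[0][0] = min over k of (A[0][0] + B[0][0] = -4 + 9 = 5, A[0][1] + B[1][0] = 8 + 3 = 11) = 5 (attained at k = 0)
  C[0][1] = min over k of (A[0][0] + B[0][1] = -4 + 7 = 3, A[0][1] + B[1][1] = 8 + -3 = 5) = 3 (attained at k = 0)
  C[1][0] = min over k of (A[1][0] + B[0][0] = -5 + 9 = 4, A[1][1] + B[1][0] = 8 + 3 = 11) = 4 (attained at k = 0)
  C[1][1] = min over k of (A[1][0] + B[0][1] = -5 + 7 = 2, A[1][1] + B[1][1] = 8 + -3 = 5) = 2 (attained at k = 0)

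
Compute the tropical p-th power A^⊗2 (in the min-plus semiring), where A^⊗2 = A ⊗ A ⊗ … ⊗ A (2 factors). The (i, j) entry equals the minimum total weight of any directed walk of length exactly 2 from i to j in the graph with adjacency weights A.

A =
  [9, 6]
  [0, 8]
A^⊗2 =
  [6, 14]
  [8, 6]

Each entry (A^⊗2)_ij equals the minimum over all length-2 walks i = v_0 → v_1 → … → v_2 = j of Σ_t A[v_t][v_{t+1}]. For example, for (i, j) = (0, 1) we minimise over 2 possible intermediate vertex sequences; the minimum is 14, attained along the walk 0 → 1 → 1.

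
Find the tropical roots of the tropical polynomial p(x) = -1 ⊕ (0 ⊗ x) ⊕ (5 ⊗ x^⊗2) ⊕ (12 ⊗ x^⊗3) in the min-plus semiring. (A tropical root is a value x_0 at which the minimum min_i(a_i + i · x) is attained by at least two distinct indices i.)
Roots: {-7, -5, -1}

Each tropical root is a break point of the lower envelope of the lines y = a_i + i · x (there are 4 lines, with slopes 0, 1, ..., 3). Only the lines that attain the minimum somewhere contribute to roots; other lines are dominated. Here the surviving (envelope) indices are i = 3, i = 2, i = 1, i = 0.
Intersections between consecutive envelope lines give the roots: for adjacent envelope indices i < j the intersection is x = (a_i − a_j) / (j − i). Reading off the sorted break points: {-7, -5, -1}.
Verification: at each break x_0, at least two indices attain the minimum of min_i(a_i + i · x_0).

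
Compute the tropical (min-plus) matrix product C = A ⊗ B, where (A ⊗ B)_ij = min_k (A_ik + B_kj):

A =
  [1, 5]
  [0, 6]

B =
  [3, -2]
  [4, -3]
A ⊗ B =
  [4, -1]
  [3, -2]

Apply the min-plus product entry-by-entry:
  C[0][0] = min over k of (A[0][0] + B[0][0] = 1 + 3 = 4, A[0][1] + B[1][0] = 5 + 4 = 9) = 4 (attained at k = 0)
  C[0][1] = min over k of (A[0][0] + B[0][1] = 1 + -2 = -1, A[0][1] + B[1][1] = 5 + -3 = 2) = -1 (attained at k = 0)
  C[1][0] = min over k of (A[1][0] + B[0][0] = 0 + 3 = 3, A[1][1] + B[1][0] = 6 + 4 = 10) = 3 (attained at k = 0)
  C[1][1] = min over k of (A[1][0] + B[0][1] = 0 + -2 = -2, A[1][1] + B[1][1] = 6 + -3 = 3) = -2 (attained at k = 0)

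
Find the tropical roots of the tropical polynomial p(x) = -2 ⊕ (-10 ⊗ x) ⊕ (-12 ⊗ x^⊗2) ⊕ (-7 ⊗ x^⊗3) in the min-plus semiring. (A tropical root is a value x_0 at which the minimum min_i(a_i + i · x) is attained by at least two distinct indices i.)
Roots: {-5, 2, 8}

Each tropical root is a break point of the lower envelope of the lines y = a_i + i · x (there are 4 lines, with slopes 0, 1, ..., 3). Only the lines that attain the minimum somewhere contribute to roots; other lines are dominated. Here the surviving (envelope) indices are i = 3, i = 2, i = 1, i = 0.
Intersections between consecutive envelope lines give the roots: for adjacent envelope indices i < j the intersection is x = (a_i − a_j) / (j − i). Reading off the sorted break points: {-5, 2, 8}.
Verification: at each break x_0, at least two indices attain the minimum of min_i(a_i + i · x_0).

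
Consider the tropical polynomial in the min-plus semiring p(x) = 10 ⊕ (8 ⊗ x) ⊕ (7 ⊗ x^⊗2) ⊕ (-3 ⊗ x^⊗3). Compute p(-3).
p(-3) = -12

A tropical monomial a ⊗ x^⊗i evaluates to a + i · x. Evaluating each term at x = -3:
  Term 0 contributes 10 + 0 · -3 = 10
  Term 1 contributes 8 + 1 · -3 = 5
  Term 2 contributes 7 + 2 · -3 = 1
  Term 3 contributes -3 + 3 · -3 = -12
p(-3) = ⊕ of these = min[10, 5, 1, -12] = -12.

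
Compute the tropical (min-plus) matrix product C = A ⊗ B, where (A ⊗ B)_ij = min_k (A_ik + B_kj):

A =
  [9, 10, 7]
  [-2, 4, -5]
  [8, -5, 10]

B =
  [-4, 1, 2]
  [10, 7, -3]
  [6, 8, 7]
A ⊗ B =
  [5, 10, 7]
  [-6, -1, 0]
  [4, 2, -8]

Apply the min-plus product entry-by-entry:
  C[0][0] = min over k of (A[0][0] + B[0][0] = 9 + -4 = 5, A[0][1] + B[1][0] = 10 + 10 = 20, A[0][2] + B[2][0] = 7 + 6 = 13) = 5 (attained at k = 0)
  C[0][1] = min over k of (A[0][0] + B[0][1] = 9 + 1 = 10, A[0][1] + B[1][1] = 10 + 7 = 17, A[0][2] + B[2][1] = 7 + 8 = 15) = 10 (attained at k = 0)
  C[0][2] = min over k of (A[0][0] + B[0][2] = 9 + 2 = 11, A[0][1] + B[1][2] = 10 + -3 = 7, A[0][2] + B[2][2] = 7 + 7 = 14) = 7 (attained at k = 1)
  C[1][0] = min over k of (A[1][0] + B[0][0] = -2 + -4 = -6, A[1][1] + B[1][0] = 4 + 10 = 14, A[1][2] + B[2][0] = -5 + 6 = 1) = -6 (attained at k = 0)
  C[1][1] = min over k of (A[1][0] + B[0][1] = -2 + 1 = -1, A[1][1] + B[1][1] = 4 + 7 = 11, A[1][2] + B[2][1] = -5 + 8 = 3) = -1 (attained at k = 0)
  C[1][2] = min over k of (A[1][0] + B[0][2] = -2 + 2 = 0, A[1][1] + B[1][2] = 4 + -3 = 1, A[1][2] + B[2][2] = -5 + 7 = 2) = 0 (attained at k = 0)
  C[2][0] = min over k of (A[2][0] + B[0][0] = 8 + -4 = 4, A[2][1] + B[1][0] = -5 + 10 = 5, A[2][2] + B[2][0] = 10 + 6 = 16) = 4 (attained at k = 0)
  C[2][1] = min over k of (A[2][0] + B[0][1] = 8 + 1 = 9, A[2][1] + B[1][1] = -5 + 7 = 2, A[2][2] + B[2][1] = 10 + 8 = 18) = 2 (attained at k = 1)
  C[2][2] = min over k of (A[2][0] + B[0][2] = 8 + 2 = 10, A[2][1] + B[1][2] = -5 + -3 = -8, A[2][2] + B[2][2] = 10 + 7 = 17) = -8 (attained at k = 1)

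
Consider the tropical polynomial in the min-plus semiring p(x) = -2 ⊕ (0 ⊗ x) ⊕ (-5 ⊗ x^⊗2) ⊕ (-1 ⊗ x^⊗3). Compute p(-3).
p(-3) = -11

A tropical monomial a ⊗ x^⊗i evaluates to a + i · x. Evaluating each term at x = -3:
  Term 0 contributes -2 + 0 · -3 = -2
  Term 1 contributes 0 + 1 · -3 = -3
  Term 2 contributes -5 + 2 · -3 = -11
  Term 3 contributes -1 + 3 · -3 = -10
p(-3) = ⊕ of these = min[-2, -3, -11, -10] = -11.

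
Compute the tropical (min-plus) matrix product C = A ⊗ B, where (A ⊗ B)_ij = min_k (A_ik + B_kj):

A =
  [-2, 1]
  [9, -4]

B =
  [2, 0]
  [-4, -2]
A ⊗ B =
  [-3, -2]
  [-8, -6]

Apply the min-plus product entry-by-entry:
  C[0][0] = min over k of (A[0][0] + B[0][0] = -2 + 2 = 0, A[0][1] + B[1][0] = 1 + -4 = -3) = -3 (attained at k = 1)
  C[0][1] = min over k of (A[0][0] + B[0][1] = -2 + 0 = -2, A[0][1] + B[1][1] = 1 + -2 = -1) = -2 (attained at k = 0)
  C[1][0] = min over k of (A[1][0] + B[0][0] = 9 + 2 = 11, A[1][1] + B[1][0] = -4 + -4 = -8) = -8 (attained at k = 1)
  C[1][1] = min over k of (A[1][0] + B[0][1] = 9 + 0 = 9, A[1][1] + B[1][1] = -4 + -2 = -6) = -6 (attained at k = 1)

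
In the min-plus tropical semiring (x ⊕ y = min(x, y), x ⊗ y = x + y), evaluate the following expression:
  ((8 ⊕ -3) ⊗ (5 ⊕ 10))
((8 ⊕ -3) ⊗ (5 ⊕ 10)) = 2

Expand innermost to outermost. Recall ⊕ takes the minimum of its arguments and ⊗ takes their sum. Working out the expression ((8 ⊕ -3) ⊗ (5 ⊕ 10)) gives 2.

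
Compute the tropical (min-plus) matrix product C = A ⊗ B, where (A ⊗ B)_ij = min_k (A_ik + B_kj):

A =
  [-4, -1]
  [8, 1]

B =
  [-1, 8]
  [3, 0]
A ⊗ B =
  [-5, -1]
  [4, 1]

Apply the min-plus product entry-by-entry:
  C[0][0] = min over k of (A[0][0] + B[0][0] = -4 + -1 = -5, A[0][1] + B[1][0] = -1 + 3 = 2) = -5 (attained at k = 0)
  C[0][1] = min over k of (A[0][0] + B[0][1] = -4 + 8 = 4, A[0][1] + B[1][1] = -1 + 0 = -1) = -1 (attained at k = 1)
  C[1][0] = min over k of (A[1][0] + B[0][0] = 8 + -1 = 7, A[1][1] + B[1][0] = 1 + 3 = 4) = 4 (attained at k = 1)
  C[1][1] = min over k of (A[1][0] + B[0][1] = 8 + 8 = 16, A[1][1] + B[1][1] = 1 + 0 = 1) = 1 (attained at k = 1)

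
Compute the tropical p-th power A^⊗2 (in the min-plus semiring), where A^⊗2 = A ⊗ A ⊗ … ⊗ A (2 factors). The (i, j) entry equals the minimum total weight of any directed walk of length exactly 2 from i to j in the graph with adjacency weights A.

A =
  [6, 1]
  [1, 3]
A^⊗2 =
  [2, 4]
  [4, 2]

Each entry (A^⊗2)_ij equals the minimum over all length-2 walks i = v_0 → v_1 → … → v_2 = j of Σ_t A[v_t][v_{t+1}]. For example, for (i, j) = (0, 1) we minimise over 2 possible intermediate vertex sequences; the minimum is 4, attained along the walk 0 → 1 → 1.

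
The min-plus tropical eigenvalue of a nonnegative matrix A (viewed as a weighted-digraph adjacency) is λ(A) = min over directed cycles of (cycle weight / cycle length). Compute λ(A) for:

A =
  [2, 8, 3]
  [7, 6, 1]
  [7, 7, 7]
λ(A) = 2

Enumerate directed cycles and compute their means (weight / length). Sample:
  cycle 0 → 0: weight = 2, length = 1, mean = 2/1 ≈ 2.000
  cycle 1 → 1: weight = 6, length = 1, mean = 6/1 ≈ 6.000
  cycle 2 → 2: weight = 7, length = 1, mean = 7/1 ≈ 7.000
  cycle 0 → 1 → 0: weight = 15, length = 2, mean = 15/2 ≈ 7.500
  cycle 0 → 2 → 0: weight = 10, length = 2, mean = 10/2 ≈ 5.000
  cycle 1 → 0 → 1: weight = 15, length = 2, mean = 15/2 ≈ 7.500
Minimum mean = 2.000, attained e.g. along the cycle 0 → 0 with weight 2 and length 1. So λ(A) = 2/1 = 2.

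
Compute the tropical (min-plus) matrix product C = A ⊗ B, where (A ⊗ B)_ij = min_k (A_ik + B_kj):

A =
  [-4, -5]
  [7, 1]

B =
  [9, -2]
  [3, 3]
A ⊗ B =
  [-2, -6]
  [4, 4]

Apply the min-plus product entry-by-entry:
  C[0][0] = min over k of (A[0][0] + B[0][0] = -4 + 9 = 5, A[0][1] + B[1][0] = -5 + 3 = -2) = -2 (attained at k = 1)
  C[0][1] = min over k of (A[0][0] + B[0][1] = -4 + -2 = -6, A[0][1] + B[1][1] = -5 + 3 = -2) = -6 (attained at k = 0)
  C[1][0] = min over k of (A[1][0] + B[0][0] = 7 + 9 = 16, A[1][1] + B[1][0] = 1 + 3 = 4) = 4 (attained at k = 1)
  C[1][1] = min over k of (A[1][0] + B[0][1] = 7 + -2 = 5, A[1][1] + B[1][1] = 1 + 3 = 4) = 4 (attained at k = 1)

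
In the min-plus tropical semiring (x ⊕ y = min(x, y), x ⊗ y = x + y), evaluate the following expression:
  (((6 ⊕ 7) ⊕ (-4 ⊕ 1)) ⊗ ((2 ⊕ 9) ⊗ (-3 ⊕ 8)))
(((6 ⊕ 7) ⊕ (-4 ⊕ 1)) ⊗ ((2 ⊕ 9) ⊗ (-3 ⊕ 8))) = -5

Expand innermost to outermost. Recall ⊕ takes the minimum of its arguments and ⊗ takes their sum. Working out the expression (((6 ⊕ 7) ⊕ (-4 ⊕ 1)) ⊗ ((2 ⊕ 9) ⊗ (-3 ⊕ 8))) gives -5.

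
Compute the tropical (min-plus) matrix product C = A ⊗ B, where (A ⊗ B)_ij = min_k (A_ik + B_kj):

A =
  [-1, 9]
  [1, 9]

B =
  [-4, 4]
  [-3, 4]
A ⊗ B =
  [-5, 3]
  [-3, 5]

Apply the min-plus product entry-by-entry:
  C[0][0] = min over k of (A[0][0] + B[0][0] = -1 + -4 = -5, A[0][1] + B[1][0] = 9 + -3 = 6) = -5 (attained at k = 0)
  C[0][1] = min over k of (A[0][0] + B[0][1] = -1 + 4 = 3, A[0][1] + B[1][1] = 9 + 4 = 13) = 3 (attained at k = 0)
  C[1][0] = min over k of (A[1][0] + B[0][0] = 1 + -4 = -3, A[1][1] + B[1][0] = 9 + -3 = 6) = -3 (attained at k = 0)
  C[1][1] = min over k of (A[1][0] + B[0][1] = 1 + 4 = 5, A[1][1] + B[1][1] = 9 + 4 = 13) = 5 (attained at k = 0)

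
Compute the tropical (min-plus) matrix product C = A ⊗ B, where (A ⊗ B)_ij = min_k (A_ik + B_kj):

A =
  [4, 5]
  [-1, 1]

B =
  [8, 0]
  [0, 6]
A ⊗ B =
  [5, 4]
  [1, -1]

Apply the min-plus product entry-by-entry:
  C[0][0] = min over k of (A[0][0] + B[0][0] = 4 + 8 = 12, A[0][1] + B[1][0] = 5 + 0 = 5) = 5 (attained at k = 1)
  C[0][1] = min over k of (A[0][0] + B[0][1] = 4 + 0 = 4, A[0][1] + B[1][1] = 5 + 6 = 11) = 4 (attained at k = 0)
  C[1][0] = min over k of (A[1][0] + B[0][0] = -1 + 8 = 7, A[1][1] + B[1][0] = 1 + 0 = 1) = 1 (attained at k = 1)
  C[1][1] = min over k of (A[1][0] + B[0][1] = -1 + 0 = -1, A[1][1] + B[1][1] = 1 + 6 = 7) = -1 (attained at k = 0)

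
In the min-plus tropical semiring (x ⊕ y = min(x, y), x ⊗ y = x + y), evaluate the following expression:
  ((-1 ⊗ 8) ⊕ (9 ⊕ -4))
((-1 ⊗ 8) ⊕ (9 ⊕ -4)) = -4

Expand innermost to outermost. Recall ⊕ takes the minimum of its arguments and ⊗ takes their sum. Working out the expression ((-1 ⊗ 8) ⊕ (9 ⊕ -4)) gives -4.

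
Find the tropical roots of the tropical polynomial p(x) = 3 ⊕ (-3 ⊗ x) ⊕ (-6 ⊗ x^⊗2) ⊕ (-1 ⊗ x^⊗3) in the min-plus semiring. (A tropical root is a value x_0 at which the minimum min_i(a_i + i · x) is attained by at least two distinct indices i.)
Roots: {-5, 3, 6}

Each tropical root is a break point of the lower envelope of the lines y = a_i + i · x (there are 4 lines, with slopes 0, 1, ..., 3). Only the lines that attain the minimum somewhere contribute to roots; other lines are dominated. Here the surviving (envelope) indices are i = 3, i = 2, i = 1, i = 0.
Intersections between consecutive envelope lines give the roots: for adjacent envelope indices i < j the intersection is x = (a_i − a_j) / (j − i). Reading off the sorted break points: {-5, 3, 6}.
Verification: at each break x_0, at least two indices attain the minimum of min_i(a_i + i · x_0).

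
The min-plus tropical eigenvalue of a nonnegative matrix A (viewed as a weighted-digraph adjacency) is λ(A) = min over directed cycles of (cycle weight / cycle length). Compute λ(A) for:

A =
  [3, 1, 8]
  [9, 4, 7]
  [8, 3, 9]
λ(A) = 3

Enumerate directed cycles and compute their means (weight / length). Sample:
  cycle 0 → 0: weight = 3, length = 1, mean = 3/1 ≈ 3.000
  cycle 1 → 1: weight = 4, length = 1, mean = 4/1 ≈ 4.000
  cycle 2 → 2: weight = 9, length = 1, mean = 9/1 ≈ 9.000
  cycle 0 → 1 → 0: weight = 10, length = 2, mean = 10/2 ≈ 5.000
  cycle 0 → 2 → 0: weight = 16, length = 2, mean = 16/2 ≈ 8.000
  cycle 1 → 0 → 1: weight = 10, length = 2, mean = 10/2 ≈ 5.000
Minimum mean = 3.000, attained e.g. along the cycle 0 → 0 with weight 3 and length 1. So λ(A) = 3/1 = 3.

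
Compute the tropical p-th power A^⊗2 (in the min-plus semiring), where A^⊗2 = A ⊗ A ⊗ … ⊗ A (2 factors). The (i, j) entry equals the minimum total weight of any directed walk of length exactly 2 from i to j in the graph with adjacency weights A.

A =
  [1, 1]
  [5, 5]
A^⊗2 =
  [2, 2]
  [6, 6]

Each entry (A^⊗2)_ij equals the minimum over all length-2 walks i = v_0 → v_1 → … → v_2 = j of Σ_t A[v_t][v_{t+1}]. For example, for (i, j) = (0, 1) we minimise over 2 possible intermediate vertex sequences; the minimum is 2, attained along the walk 0 → 0 → 1.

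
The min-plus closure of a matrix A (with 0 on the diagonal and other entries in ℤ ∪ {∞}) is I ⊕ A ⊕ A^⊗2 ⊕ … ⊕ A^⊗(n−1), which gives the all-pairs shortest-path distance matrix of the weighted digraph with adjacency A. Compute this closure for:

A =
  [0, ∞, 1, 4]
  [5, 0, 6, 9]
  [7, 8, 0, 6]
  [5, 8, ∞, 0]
Closure =
  [0, 9, 1, 4]
  [5, 0, 6, 9]
  [7, 8, 0, 6]
  [5, 8, 6, 0]

This is the Floyd-Warshall all-pairs shortest-path computation. For each intermediate vertex k = 0, 1, …, 3, update dist[i][j] ← min(dist[i][j], dist[i][k] + dist[k][j]). The final matrix gives, for each (i, j), the minimum total weight of any directed path from i to j (possibly empty when i = j).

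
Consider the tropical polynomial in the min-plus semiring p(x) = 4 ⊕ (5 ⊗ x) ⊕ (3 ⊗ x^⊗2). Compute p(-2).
p(-2) = -1

A tropical monomial a ⊗ x^⊗i evaluates to a + i · x. Evaluating each term at x = -2:
  Term 0 contributes 4 + 0 · -2 = 4
  Term 1 contributes 5 + 1 · -2 = 3
  Term 2 contributes 3 + 2 · -2 = -1
p(-2) = ⊕ of these = min[4, 3, -1] = -1.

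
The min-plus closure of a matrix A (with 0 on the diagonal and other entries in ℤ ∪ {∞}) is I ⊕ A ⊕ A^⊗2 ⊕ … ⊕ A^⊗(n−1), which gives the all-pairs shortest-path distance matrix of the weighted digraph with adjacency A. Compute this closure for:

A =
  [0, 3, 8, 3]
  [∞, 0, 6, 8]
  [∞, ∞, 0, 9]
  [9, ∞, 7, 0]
Closure =
  [0, 3, 8, 3]
  [17, 0, 6, 8]
  [18, 21, 0, 9]
  [9, 12, 7, 0]

This is the Floyd-Warshall all-pairs shortest-path computation. For each intermediate vertex k = 0, 1, …, 3, update dist[i][j] ← min(dist[i][j], dist[i][k] + dist[k][j]). The final matrix gives, for each (i, j), the minimum total weight of any directed path from i to j (possibly empty when i = j).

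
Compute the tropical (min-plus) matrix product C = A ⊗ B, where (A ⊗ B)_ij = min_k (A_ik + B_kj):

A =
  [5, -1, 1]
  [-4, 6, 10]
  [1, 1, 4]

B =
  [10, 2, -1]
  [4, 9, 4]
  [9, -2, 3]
A ⊗ B =
  [3, -1, 3]
  [6, -2, -5]
  [5, 2, 0]

Apply the min-plus product entry-by-entry:
  C[0][0] = min over k of (A[0][0] + B[0][0] = 5 + 10 = 15, A[0][1] + B[1][0] = -1 + 4 = 3, A[0][2] + B[2][0] = 1 + 9 = 10) = 3 (attained at k = 1)
  C[0][1] = min over k of (A[0][0] + B[0][1] = 5 + 2 = 7, A[0][1] + B[1][1] = -1 + 9 = 8, A[0][2] + B[2][1] = 1 + -2 = -1) = -1 (attained at k = 2)
  C[0][2] = min over k of (A[0][0] + B[0][2] = 5 + -1 = 4, A[0][1] + B[1][2] = -1 + 4 = 3, A[0][2] + B[2][2] = 1 + 3 = 4) = 3 (attained at k = 1)
  C[1][0] = min over k of (A[1][0] + B[0][0] = -4 + 10 = 6, A[1][1] + B[1][0] = 6 + 4 = 10, A[1][2] + B[2][0] = 10 + 9 = 19) = 6 (attained at k = 0)
  C[1][1] = min over k of (A[1][0] + B[0][1] = -4 + 2 = -2, A[1][1] + B[1][1] = 6 + 9 = 15, A[1][2] + B[2][1] = 10 + -2 = 8) = -2 (attained at k = 0)
  C[1][2] = min over k of (A[1][0] + B[0][2] = -4 + -1 = -5, A[1][1] + B[1][2] = 6 + 4 = 10, A[1][2] + B[2][2] = 10 + 3 = 13) = -5 (attained at k = 0)
  C[2][0] = min over k of (A[2][0] + B[0][0] = 1 + 10 = 11, A[2][1] + B[1][0] = 1 + 4 = 5, A[2][2] + B[2][0] = 4 + 9 = 13) = 5 (attained at k = 1)
  C[2][1] = min over k of (A[2][0] + B[0][1] = 1 + 2 = 3, A[2][1] + B[1][1] = 1 + 9 = 10, A[2][2] + B[2][1] = 4 + -2 = 2) = 2 (attained at k = 2)
  C[2][2] = min over k of (A[2][0] + B[0][2] = 1 + -1 = 0, A[2][1] + B[1][2] = 1 + 4 = 5, A[2][2] + B[2][2] = 4 + 3 = 7) = 0 (attained at k = 0)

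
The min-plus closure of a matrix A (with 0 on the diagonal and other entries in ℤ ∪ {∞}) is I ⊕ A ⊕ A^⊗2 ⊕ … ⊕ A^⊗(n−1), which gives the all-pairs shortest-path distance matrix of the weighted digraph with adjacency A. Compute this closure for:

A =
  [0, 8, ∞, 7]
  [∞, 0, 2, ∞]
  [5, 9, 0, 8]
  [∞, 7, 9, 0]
Closure =
  [0, 8, 10, 7]
  [7, 0, 2, 10]
  [5, 9, 0, 8]
  [14, 7, 9, 0]

This is the Floyd-Warshall all-pairs shortest-path computation. For each intermediate vertex k = 0, 1, …, 3, update dist[i][j] ← min(dist[i][j], dist[i][k] + dist[k][j]). The final matrix gives, for each (i, j), the minimum total weight of any directed path from i to j (possibly empty when i = j).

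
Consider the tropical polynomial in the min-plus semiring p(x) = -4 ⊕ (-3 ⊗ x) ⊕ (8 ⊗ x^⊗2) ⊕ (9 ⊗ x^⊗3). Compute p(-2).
p(-2) = -5

A tropical monomial a ⊗ x^⊗i evaluates to a + i · x. Evaluating each term at x = -2:
  Term 0 contributes -4 + 0 · -2 = -4
  Term 1 contributes -3 + 1 · -2 = -5
  Term 2 contributes 8 + 2 · -2 = 4
  Term 3 contributes 9 + 3 · -2 = 3
p(-2) = ⊕ of these = min[-4, -5, 4, 3] = -5.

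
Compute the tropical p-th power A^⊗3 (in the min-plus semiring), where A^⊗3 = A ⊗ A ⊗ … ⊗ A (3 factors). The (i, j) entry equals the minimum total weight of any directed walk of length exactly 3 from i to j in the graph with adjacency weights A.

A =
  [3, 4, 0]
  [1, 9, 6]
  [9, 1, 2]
A^⊗3 =
  [2, 3, 4]
  [6, 2, 3]
  [4, 5, 2]

Each entry (A^⊗3)_ij equals the minimum over all length-3 walks i = v_0 → v_1 → … → v_3 = j of Σ_t A[v_t][v_{t+1}]. For example, for (i, j) = (0, 2) we minimise over 9 possible intermediate vertex sequences; the minimum is 4, attained along the walk 0 → 2 → 2 → 2.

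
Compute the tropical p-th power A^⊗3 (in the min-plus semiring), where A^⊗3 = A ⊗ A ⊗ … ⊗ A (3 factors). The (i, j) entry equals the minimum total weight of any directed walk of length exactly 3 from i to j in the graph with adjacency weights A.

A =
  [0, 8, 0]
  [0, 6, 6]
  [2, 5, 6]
A^⊗3 =
  [0, 5, 0]
  [0, 5, 0]
  [2, 7, 2]

Each entry (A^⊗3)_ij equals the minimum over all length-3 walks i = v_0 → v_1 → … → v_3 = j of Σ_t A[v_t][v_{t+1}]. For example, for (i, j) = (0, 2) we minimise over 9 possible intermediate vertex sequences; the minimum is 0, attained along the walk 0 → 0 → 0 → 2.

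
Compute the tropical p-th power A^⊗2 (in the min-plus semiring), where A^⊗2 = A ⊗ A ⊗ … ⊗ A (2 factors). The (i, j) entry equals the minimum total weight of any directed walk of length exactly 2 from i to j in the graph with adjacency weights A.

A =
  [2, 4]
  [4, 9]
A^⊗2 =
  [4, 6]
  [6, 8]

Each entry (A^⊗2)_ij equals the minimum over all length-2 walks i = v_0 → v_1 → … → v_2 = j of Σ_t A[v_t][v_{t+1}]. For example, for (i, j) = (0, 1) we minimise over 2 possible intermediate vertex sequences; the minimum is 6, attained along the walk 0 → 0 → 1.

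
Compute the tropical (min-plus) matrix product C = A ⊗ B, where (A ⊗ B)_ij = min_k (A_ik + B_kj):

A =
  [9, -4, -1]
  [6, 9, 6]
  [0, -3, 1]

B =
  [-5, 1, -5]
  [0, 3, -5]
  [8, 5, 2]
A ⊗ B =
  [-4, -1, -9]
  [1, 7, 1]
  [-5, 0, -8]

Apply the min-plus product entry-by-entry:
  C[0][0] = min over k of (A[0][0] + B[0][0] = 9 + -5 = 4, A[0][1] + B[1][0] = -4 + 0 = -4, A[0][2] + B[2][0] = -1 + 8 = 7) = -4 (attained at k = 1)
  C[0][1] = min over k of (A[0][0] + B[0][1] = 9 + 1 = 10, A[0][1] + B[1][1] = -4 + 3 = -1, A[0][2] + B[2][1] = -1 + 5 = 4) = -1 (attained at k = 1)
  C[0][2] = min over k of (A[0][0] + B[0][2] = 9 + -5 = 4, A[0][1] + B[1][2] = -4 + -5 = -9, A[0][2] + B[2][2] = -1 + 2 = 1) = -9 (attained at k = 1)
  C[1][0] = min over k of (A[1][0] + B[0][0] = 6 + -5 = 1, A[1][1] + B[1][0] = 9 + 0 = 9, A[1][2] + B[2][0] = 6 + 8 = 14) = 1 (attained at k = 0)
  C[1][1] = min over k of (A[1][0] + B[0][1] = 6 + 1 = 7, A[1][1] + B[1][1] = 9 + 3 = 12, A[1][2] + B[2][1] = 6 + 5 = 11) = 7 (attained at k = 0)
  C[1][2] = min over k of (A[1][0] + B[0][2] = 6 + -5 = 1, A[1][1] + B[1][2] = 9 + -5 = 4, A[1][2] + B[2][2] = 6 + 2 = 8) = 1 (attained at k = 0)
  C[2][0] = min over k of (A[2][0] + B[0][0] = 0 + -5 = -5, A[2][1] + B[1][0] = -3 + 0 = -3, A[2][2] + B[2][0] = 1 + 8 = 9) = -5 (attained at k = 0)
  C[2][1] = min over k of (A[2][0] + B[0][1] = 0 + 1 = 1, A[2][1] + B[1][1] = -3 + 3 = 0, A[2][2] + B[2][1] = 1 + 5 = 6) = 0 (attained at k = 1)
  C[2][2] = min over k of (A[2][0] + B[0][2] = 0 + -5 = -5, A[2][1] + B[1][2] = -3 + -5 = -8, A[2][2] + B[2][2] = 1 + 2 = 3) = -8 (attained at k = 1)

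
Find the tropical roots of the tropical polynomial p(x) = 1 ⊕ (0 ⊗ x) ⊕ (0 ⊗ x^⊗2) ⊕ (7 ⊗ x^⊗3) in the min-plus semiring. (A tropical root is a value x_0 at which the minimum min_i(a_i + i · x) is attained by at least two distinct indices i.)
Roots: {-7, 0, 1}

Each tropical root is a break point of the lower envelope of the lines y = a_i + i · x (there are 4 lines, with slopes 0, 1, ..., 3). Only the lines that attain the minimum somewhere contribute to roots; other lines are dominated. Here the surviving (envelope) indices are i = 3, i = 2, i = 1, i = 0.
Intersections between consecutive envelope lines give the roots: for adjacent envelope indices i < j the intersection is x = (a_i − a_j) / (j − i). Reading off the sorted break points: {-7, 0, 1}.
Verification: at each break x_0, at least two indices attain the minimum of min_i(a_i + i · x_0).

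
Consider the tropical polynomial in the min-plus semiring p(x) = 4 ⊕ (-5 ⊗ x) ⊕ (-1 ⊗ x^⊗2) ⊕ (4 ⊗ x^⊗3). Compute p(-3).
p(-3) = -8

A tropical monomial a ⊗ x^⊗i evaluates to a + i · x. Evaluating each term at x = -3:
  Term 0 contributes 4 + 0 · -3 = 4
  Term 1 contributes -5 + 1 · -3 = -8
  Term 2 contributes -1 + 2 · -3 = -7
  Term 3 contributes 4 + 3 · -3 = -5
p(-3) = ⊕ of these = min[4, -8, -7, -5] = -8.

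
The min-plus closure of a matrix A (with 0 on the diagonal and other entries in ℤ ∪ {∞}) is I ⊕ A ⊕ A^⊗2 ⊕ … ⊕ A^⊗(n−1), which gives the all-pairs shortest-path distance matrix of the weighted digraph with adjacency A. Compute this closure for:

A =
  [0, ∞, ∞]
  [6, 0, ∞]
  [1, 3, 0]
Closure =
  [0, ∞, ∞]
  [6, 0, ∞]
  [1, 3, 0]

This is the Floyd-Warshall all-pairs shortest-path computation. For each intermediate vertex k = 0, 1, …, 2, update dist[i][j] ← min(dist[i][j], dist[i][k] + dist[k][j]). The final matrix gives, for each (i, j), the minimum total weight of any directed path from i to j (possibly empty when i = j).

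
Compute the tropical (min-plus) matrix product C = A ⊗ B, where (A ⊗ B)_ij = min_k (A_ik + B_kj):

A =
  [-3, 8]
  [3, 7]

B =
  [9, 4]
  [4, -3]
A ⊗ B =
  [6, 1]
  [11, 4]

Apply the min-plus product entry-by-entry:
  C[0][0] = min over k of (A[0][0] + B[0][0] = -3 + 9 = 6, A[0][1] + B[1][0] = 8 + 4 = 12) = 6 (attained at k = 0)
  C[0][1] = min over k of (A[0][0] + B[0][1] = -3 + 4 = 1, A[0][1] + B[1][1] = 8 + -3 = 5) = 1 (attained at k = 0)
  C[1][0] = min over k of (A[1][0] + B[0][0] = 3 + 9 = 12, A[1][1] + B[1][0] = 7 + 4 = 11) = 11 (attained at k = 1)
  C[1][1] = min over k of (A[1][0] + B[0][1] = 3 + 4 = 7, A[1][1] + B[1][1] = 7 + -3 = 4) = 4 (attained at k = 1)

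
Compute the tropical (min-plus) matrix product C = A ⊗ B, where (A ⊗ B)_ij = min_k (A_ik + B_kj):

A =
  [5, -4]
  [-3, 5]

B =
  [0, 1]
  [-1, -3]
A ⊗ B =
  [-5, -7]
  [-3, -2]

Apply the min-plus product entry-by-entry:
  C[0][0] = min over k of (A[0][0] + B[0][0] = 5 + 0 = 5, A[0][1] + B[1][0] = -4 + -1 = -5) = -5 (attained at k = 1)
  C[0][1] = min over k of (A[0][0] + B[0][1] = 5 + 1 = 6, A[0][1] + B[1][1] = -4 + -3 = -7) = -7 (attained at k = 1)
  C[1][0] = min over k of (A[1][0] + B[0][0] = -3 + 0 = -3, A[1][1] + B[1][0] = 5 + -1 = 4) = -3 (attained at k = 0)
  C[1][1] = min over k of (A[1][0] + B[0][1] = -3 + 1 = -2, A[1][1] + B[1][1] = 5 + -3 = 2) = -2 (attained at k = 0)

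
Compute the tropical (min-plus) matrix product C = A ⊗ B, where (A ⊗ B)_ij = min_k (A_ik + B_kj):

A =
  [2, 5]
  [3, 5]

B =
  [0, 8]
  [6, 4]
A ⊗ B =
  [2, 9]
  [3, 9]

Apply the min-plus product entry-by-entry:
  C[0][0] = min over k of (A[0][0] + B[0][0] = 2 + 0 = 2, A[0][1] + B[1][0] = 5 + 6 = 11) = 2 (attained at k = 0)
  C[0][1] = min over k of (A[0][0] + B[0][1] = 2 + 8 = 10, A[0][1] + B[1][1] = 5 + 4 = 9) = 9 (attained at k = 1)
  C[1][0] = min over k of (A[1][0] + B[0][0] = 3 + 0 = 3, A[1][1] + B[1][0] = 5 + 6 = 11) = 3 (attained at k = 0)
  C[1][1] = min over k of (A[1][0] + B[0][1] = 3 + 8 = 11, A[1][1] + B[1][1] = 5 + 4 = 9) = 9 (attained at k = 1)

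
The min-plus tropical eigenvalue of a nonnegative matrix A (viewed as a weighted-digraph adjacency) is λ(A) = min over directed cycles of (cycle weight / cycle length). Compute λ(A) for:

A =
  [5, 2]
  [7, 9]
λ(A) = 9/2

Enumerate directed cycles and compute their means (weight / length). Sample:
  cycle 0 → 0: weight = 5, length = 1, mean = 5/1 ≈ 5.000
  cycle 1 → 1: weight = 9, length = 1, mean = 9/1 ≈ 9.000
  cycle 0 → 1 → 0: weight = 9, length = 2, mean = 9/2 ≈ 4.500
  cycle 1 → 0 → 1: weight = 9, length = 2, mean = 9/2 ≈ 4.500
Minimum mean = 4.500, attained e.g. along the cycle 0 → 1 → 0 with weight 9 and length 2. So λ(A) = 9/2 = 9/2.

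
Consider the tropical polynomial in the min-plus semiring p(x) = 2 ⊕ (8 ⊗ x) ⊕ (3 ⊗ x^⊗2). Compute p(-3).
p(-3) = -3

A tropical monomial a ⊗ x^⊗i evaluates to a + i · x. Evaluating each term at x = -3:
  Term 0 contributes 2 + 0 · -3 = 2
  Term 1 contributes 8 + 1 · -3 = 5
  Term 2 contributes 3 + 2 · -3 = -3
p(-3) = ⊕ of these = min[2, 5, -3] = -3.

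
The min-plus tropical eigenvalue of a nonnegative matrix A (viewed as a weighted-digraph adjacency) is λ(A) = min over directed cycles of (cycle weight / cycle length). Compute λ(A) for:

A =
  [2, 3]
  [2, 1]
λ(A) = 1

Enumerate directed cycles and compute their means (weight / length). Sample:
  cycle 0 → 0: weight = 2, length = 1, mean = 2/1 ≈ 2.000
  cycle 1 → 1: weight = 1, length = 1, mean = 1/1 ≈ 1.000
  cycle 0 → 1 → 0: weight = 5, length = 2, mean = 5/2 ≈ 2.500
  cycle 1 → 0 → 1: weight = 5, length = 2, mean = 5/2 ≈ 2.500
Minimum mean = 1.000, attained e.g. along the cycle 1 → 1 with weight 1 and length 1. So λ(A) = 1/1 = 1.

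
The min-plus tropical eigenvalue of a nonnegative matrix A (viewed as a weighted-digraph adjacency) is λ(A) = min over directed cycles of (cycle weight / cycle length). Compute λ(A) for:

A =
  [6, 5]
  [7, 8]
λ(A) = 6

Enumerate directed cycles and compute their means (weight / length). Sample:
  cycle 0 → 0: weight = 6, length = 1, mean = 6/1 ≈ 6.000
  cycle 1 → 1: weight = 8, length = 1, mean = 8/1 ≈ 8.000
  cycle 0 → 1 → 0: weight = 12, length = 2, mean = 12/2 ≈ 6.000
  cycle 1 → 0 → 1: weight = 12, length = 2, mean = 12/2 ≈ 6.000
Minimum mean = 6.000, attained e.g. along the cycle 0 → 0 with weight 6 and length 1. So λ(A) = 6/1 = 6.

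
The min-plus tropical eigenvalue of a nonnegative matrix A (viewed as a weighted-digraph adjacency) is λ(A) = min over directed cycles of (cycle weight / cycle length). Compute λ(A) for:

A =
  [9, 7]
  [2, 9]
λ(A) = 9/2

Enumerate directed cycles and compute their means (weight / length). Sample:
  cycle 0 → 0: weight = 9, length = 1, mean = 9/1 ≈ 9.000
  cycle 1 → 1: weight = 9, length = 1, mean = 9/1 ≈ 9.000
  cycle 0 → 1 → 0: weight = 9, length = 2, mean = 9/2 ≈ 4.500
  cycle 1 → 0 → 1: weight = 9, length = 2, mean = 9/2 ≈ 4.500
Minimum mean = 4.500, attained e.g. along the cycle 0 → 1 → 0 with weight 9 and length 2. So λ(A) = 9/2 = 9/2.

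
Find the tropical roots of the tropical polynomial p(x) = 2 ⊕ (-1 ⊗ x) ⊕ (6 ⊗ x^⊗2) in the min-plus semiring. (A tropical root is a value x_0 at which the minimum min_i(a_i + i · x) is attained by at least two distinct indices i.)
Roots: {-7, 3}

Each tropical root is a break point of the lower envelope of the lines y = a_i + i · x (there are 3 lines, with slopes 0, 1, ..., 2). Only the lines that attain the minimum somewhere contribute to roots; other lines are dominated. Here the surviving (envelope) indices are i = 2, i = 1, i = 0.
Intersections between consecutive envelope lines give the roots: for adjacent envelope indices i < j the intersection is x = (a_i − a_j) / (j − i). Reading off the sorted break points: {-7, 3}.
Verification: at each break x_0, at least two indices attain the minimum of min_i(a_i + i · x_0).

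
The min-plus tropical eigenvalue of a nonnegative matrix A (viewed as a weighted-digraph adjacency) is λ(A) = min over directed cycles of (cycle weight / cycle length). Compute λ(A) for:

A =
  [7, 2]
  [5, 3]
λ(A) = 3

Enumerate directed cycles and compute their means (weight / length). Sample:
  cycle 0 → 0: weight = 7, length = 1, mean = 7/1 ≈ 7.000
  cycle 1 → 1: weight = 3, length = 1, mean = 3/1 ≈ 3.000
  cycle 0 → 1 → 0: weight = 7, length = 2, mean = 7/2 ≈ 3.500
  cycle 1 → 0 → 1: weight = 7, length = 2, mean = 7/2 ≈ 3.500
Minimum mean = 3.000, attained e.g. along the cycle 1 → 1 with weight 3 and length 1. So λ(A) = 3/1 = 3.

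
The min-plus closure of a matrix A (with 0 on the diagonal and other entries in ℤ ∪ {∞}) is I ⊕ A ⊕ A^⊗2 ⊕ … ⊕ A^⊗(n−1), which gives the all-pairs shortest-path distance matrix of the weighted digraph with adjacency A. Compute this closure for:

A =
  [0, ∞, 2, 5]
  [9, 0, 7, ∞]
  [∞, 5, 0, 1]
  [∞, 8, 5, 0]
Closure =
  [0, 7, 2, 3]
  [9, 0, 7, 8]
  [14, 5, 0, 1]
  [17, 8, 5, 0]

This is the Floyd-Warshall all-pairs shortest-path computation. For each intermediate vertex k = 0, 1, …, 3, update dist[i][j] ← min(dist[i][j], dist[i][k] + dist[k][j]). The final matrix gives, for each (i, j), the minimum total weight of any directed path from i to j (possibly empty when i = j).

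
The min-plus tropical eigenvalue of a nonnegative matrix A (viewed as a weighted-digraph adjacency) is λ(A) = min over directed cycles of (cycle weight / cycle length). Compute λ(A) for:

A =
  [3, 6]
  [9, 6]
λ(A) = 3

Enumerate directed cycles and compute their means (weight / length). Sample:
  cycle 0 → 0: weight = 3, length = 1, mean = 3/1 ≈ 3.000
  cycle 1 → 1: weight = 6, length = 1, mean = 6/1 ≈ 6.000
  cycle 0 → 1 → 0: weight = 15, length = 2, mean = 15/2 ≈ 7.500
  cycle 1 → 0 → 1: weight = 15, length = 2, mean = 15/2 ≈ 7.500
Minimum mean = 3.000, attained e.g. along the cycle 0 → 0 with weight 3 and length 1. So λ(A) = 3/1 = 3.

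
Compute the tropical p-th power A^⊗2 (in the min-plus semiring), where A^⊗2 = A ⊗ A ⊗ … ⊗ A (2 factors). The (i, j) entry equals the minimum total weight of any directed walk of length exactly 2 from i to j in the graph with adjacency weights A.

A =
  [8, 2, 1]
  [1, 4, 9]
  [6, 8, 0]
A^⊗2 =
  [3, 6, 1]
  [5, 3, 2]
  [6, 8, 0]

Each entry (A^⊗2)_ij equals the minimum over all length-2 walks i = v_0 → v_1 → … → v_2 = j of Σ_t A[v_t][v_{t+1}]. For example, for (i, j) = (0, 2) we minimise over 3 possible intermediate vertex sequences; the minimum is 1, attained along the walk 0 → 2 → 2.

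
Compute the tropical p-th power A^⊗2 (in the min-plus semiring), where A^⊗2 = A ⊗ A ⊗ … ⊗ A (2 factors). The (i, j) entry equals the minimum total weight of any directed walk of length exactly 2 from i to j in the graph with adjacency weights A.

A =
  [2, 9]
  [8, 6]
A^⊗2 =
  [4, 11]
  [10, 12]

Each entry (A^⊗2)_ij equals the minimum over all length-2 walks i = v_0 → v_1 → … → v_2 = j of Σ_t A[v_t][v_{t+1}]. For example, for (i, j) = (0, 1) we minimise over 2 possible intermediate vertex sequences; the minimum is 11, attained along the walk 0 → 0 → 1.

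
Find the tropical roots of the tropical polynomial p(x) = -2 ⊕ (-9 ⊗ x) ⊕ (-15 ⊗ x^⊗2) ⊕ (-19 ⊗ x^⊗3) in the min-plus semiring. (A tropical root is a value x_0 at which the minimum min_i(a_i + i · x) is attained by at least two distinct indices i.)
Roots: {4, 6, 7}

Each tropical root is a break point of the lower envelope of the lines y = a_i + i · x (there are 4 lines, with slopes 0, 1, ..., 3). Only the lines that attain the minimum somewhere contribute to roots; other lines are dominated. Here the surviving (envelope) indices are i = 3, i = 2, i = 1, i = 0.
Intersections between consecutive envelope lines give the roots: for adjacent envelope indices i < j the intersection is x = (a_i − a_j) / (j − i). Reading off the sorted break points: {4, 6, 7}.
Verification: at each break x_0, at least two indices attain the minimum of min_i(a_i + i · x_0).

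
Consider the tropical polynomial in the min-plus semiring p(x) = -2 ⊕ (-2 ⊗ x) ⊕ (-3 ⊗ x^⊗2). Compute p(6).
p(6) = -2

A tropical monomial a ⊗ x^⊗i evaluates to a + i · x. Evaluating each term at x = 6:
  Term 0 contributes -2 + 0 · 6 = -2
  Term 1 contributes -2 + 1 · 6 = 4
  Term 2 contributes -3 + 2 · 6 = 9
p(6) = ⊕ of these = min[-2, 4, 9] = -2.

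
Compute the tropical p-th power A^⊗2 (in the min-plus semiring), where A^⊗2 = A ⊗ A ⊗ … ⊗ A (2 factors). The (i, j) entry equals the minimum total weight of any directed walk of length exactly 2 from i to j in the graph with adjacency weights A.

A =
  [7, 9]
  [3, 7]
A^⊗2 =
  [12, 16]
  [10, 12]

Each entry (A^⊗2)_ij equals the minimum over all length-2 walks i = v_0 → v_1 → … → v_2 = j of Σ_t A[v_t][v_{t+1}]. For example, for (i, j) = (0, 1) we minimise over 2 possible intermediate vertex sequences; the minimum is 16, attained along the walk 0 → 0 → 1.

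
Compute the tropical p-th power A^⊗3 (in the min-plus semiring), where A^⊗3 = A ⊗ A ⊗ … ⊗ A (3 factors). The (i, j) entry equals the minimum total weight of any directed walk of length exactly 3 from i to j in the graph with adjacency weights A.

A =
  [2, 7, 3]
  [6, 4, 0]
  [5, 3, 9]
A^⊗3 =
  [6, 8, 6]
  [7, 7, 3]
  [8, 6, 7]

Each entry (A^⊗3)_ij equals the minimum over all length-3 walks i = v_0 → v_1 → … → v_3 = j of Σ_t A[v_t][v_{t+1}]. For example, for (i, j) = (0, 2) we minimise over 9 possible intermediate vertex sequences; the minimum is 6, attained along the walk 0 → 2 → 1 → 2.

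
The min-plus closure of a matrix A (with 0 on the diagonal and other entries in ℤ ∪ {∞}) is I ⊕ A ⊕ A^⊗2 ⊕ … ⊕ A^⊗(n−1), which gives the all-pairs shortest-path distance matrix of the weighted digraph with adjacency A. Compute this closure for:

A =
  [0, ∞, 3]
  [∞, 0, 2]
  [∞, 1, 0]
Closure =
  [0, 4, 3]
  [∞, 0, 2]
  [∞, 1, 0]

This is the Floyd-Warshall all-pairs shortest-path computation. For each intermediate vertex k = 0, 1, …, 2, update dist[i][j] ← min(dist[i][j], dist[i][k] + dist[k][j]). The final matrix gives, for each (i, j), the minimum total weight of any directed path from i to j (possibly empty when i = j).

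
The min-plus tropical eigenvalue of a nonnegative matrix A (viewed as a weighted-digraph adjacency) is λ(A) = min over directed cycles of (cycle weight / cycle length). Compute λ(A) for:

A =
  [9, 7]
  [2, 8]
λ(A) = 9/2

Enumerate directed cycles and compute their means (weight / length). Sample:
  cycle 0 → 0: weight = 9, length = 1, mean = 9/1 ≈ 9.000
  cycle 1 → 1: weight = 8, length = 1, mean = 8/1 ≈ 8.000
  cycle 0 → 1 → 0: weight = 9, length = 2, mean = 9/2 ≈ 4.500
  cycle 1 → 0 → 1: weight = 9, length = 2, mean = 9/2 ≈ 4.500
Minimum mean = 4.500, attained e.g. along the cycle 0 → 1 → 0 with weight 9 and length 2. So λ(A) = 9/2 = 9/2.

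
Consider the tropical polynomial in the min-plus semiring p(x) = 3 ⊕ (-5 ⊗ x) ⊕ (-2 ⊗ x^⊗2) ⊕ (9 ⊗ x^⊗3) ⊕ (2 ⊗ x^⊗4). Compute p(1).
p(1) = -4

A tropical monomial a ⊗ x^⊗i evaluates to a + i · x. Evaluating each term at x = 1:
  Term 0 contributes 3 + 0 · 1 = 3
  Term 1 contributes -5 + 1 · 1 = -4
  Term 2 contributes -2 + 2 · 1 = 0
  Term 3 contributes 9 + 3 · 1 = 12
  Term 4 contributes 2 + 4 · 1 = 6
p(1) = ⊕ of these = min[3, -4, 0, 12, 6] = -4.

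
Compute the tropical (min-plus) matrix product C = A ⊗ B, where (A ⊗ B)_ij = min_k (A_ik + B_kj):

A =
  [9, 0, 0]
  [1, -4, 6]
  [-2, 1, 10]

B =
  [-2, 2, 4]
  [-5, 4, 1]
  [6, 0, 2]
A ⊗ B =
  [-5, 0, 1]
  [-9, 0, -3]
  [-4, 0, 2]

Apply the min-plus product entry-by-entry:
  C[0][0] = min over k of (A[0][0] + B[0][0] = 9 + -2 = 7, A[0][1] + B[1][0] = 0 + -5 = -5, A[0][2] + B[2][0] = 0 + 6 = 6) = -5 (attained at k = 1)
  C[0][1] = min over k of (A[0][0] + B[0][1] = 9 + 2 = 11, A[0][1] + B[1][1] = 0 + 4 = 4, A[0][2] + B[2][1] = 0 + 0 = 0) = 0 (attained at k = 2)
  C[0][2] = min over k of (A[0][0] + B[0][2] = 9 + 4 = 13, A[0][1] + B[1][2] = 0 + 1 = 1, A[0][2] + B[2][2] = 0 + 2 = 2) = 1 (attained at k = 1)
  C[1][0] = min over k of (A[1][0] + B[0][0] = 1 + -2 = -1, A[1][1] + B[1][0] = -4 + -5 = -9, A[1][2] + B[2][0] = 6 + 6 = 12) = -9 (attained at k = 1)
  C[1][1] = min over k of (A[1][0] + B[0][1] = 1 + 2 = 3, A[1][1] + B[1][1] = -4 + 4 = 0, A[1][2] + B[2][1] = 6 + 0 = 6) = 0 (attained at k = 1)
  C[1][2] = min over k of (A[1][0] + B[0][2] = 1 + 4 = 5, A[1][1] + B[1][2] = -4 + 1 = -3, A[1][2] + B[2][2] = 6 + 2 = 8) = -3 (attained at k = 1)
  C[2][0] = min over k of (A[2][0] + B[0][0] = -2 + -2 = -4, A[2][1] + B[1][0] = 1 + -5 = -4, A[2][2] + B[2][0] = 10 + 6 = 16) = -4 (attained at k = 0)
  C[2][1] = min over k of (A[2][0] + B[0][1] = -2 + 2 = 0, A[2][1] + B[1][1] = 1 + 4 = 5, A[2][2] + B[2][1] = 10 + 0 = 10) = 0 (attained at k = 0)
  C[2][2] = min over k of (A[2][0] + B[0][2] = -2 + 4 = 2, A[2][1] + B[1][2] = 1 + 1 = 2, A[2][2] + B[2][2] = 10 + 2 = 12) = 2 (attained at k = 0)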